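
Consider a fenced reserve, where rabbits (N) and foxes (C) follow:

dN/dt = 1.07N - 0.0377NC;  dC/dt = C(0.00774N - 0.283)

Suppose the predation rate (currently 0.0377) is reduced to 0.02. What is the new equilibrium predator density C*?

At the interior fixed point, setting dN/dt = 0 with N > 0 fixes C* = (prey growth rate)/(NC coefficient) — independent of the other coefficients.
With the change, C* = 1.07/0.02 = 53.5; it rises from 28.4.

C* ≈ 53.5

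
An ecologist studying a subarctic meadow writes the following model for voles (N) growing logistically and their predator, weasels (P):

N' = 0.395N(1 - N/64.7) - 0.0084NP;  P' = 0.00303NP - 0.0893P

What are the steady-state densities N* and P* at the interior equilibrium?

N* ≈ 29.5, P* ≈ 25.6

From dP/dt = 0 with P > 0: 0.00303N* = 0.0893, so N* = 29.5.
Substitute into dN/dt = 0: 0.395(1 - 29.5/64.7) = 0.0084P*.
The bracket is 0.544, giving P* = 0.215/0.0084 = 25.6.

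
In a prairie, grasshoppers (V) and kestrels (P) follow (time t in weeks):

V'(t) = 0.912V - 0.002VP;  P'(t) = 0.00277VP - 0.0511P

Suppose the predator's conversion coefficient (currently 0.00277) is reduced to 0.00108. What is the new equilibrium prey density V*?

At the interior fixed point, setting dP/dt = 0 with P > 0 fixes V* = (predator death rate)/(VP coefficient) — independent of the other coefficients.
With the change, V* = 0.0511/0.00108 = 47.3; it rises from 18.4.

V* ≈ 47.3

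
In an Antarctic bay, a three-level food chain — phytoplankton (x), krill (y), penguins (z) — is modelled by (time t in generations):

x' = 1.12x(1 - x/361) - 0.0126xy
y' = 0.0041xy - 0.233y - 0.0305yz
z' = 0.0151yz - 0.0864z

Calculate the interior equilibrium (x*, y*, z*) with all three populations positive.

x* ≈ 338, y* ≈ 5.72, z* ≈ 37.8

From dz/dt = 0: 0.0151y* = 0.0864, so y* = 5.72.
From dx/dt = 0: 1.12(1 - x*/361) = 0.0126·5.72, giving x* = 361·(1 - 0.0644) = 338.
From dy/dt = 0: 0.0041·338 - 0.233 = 0.0305z*, so z* = 1.15/0.0305 = 37.8.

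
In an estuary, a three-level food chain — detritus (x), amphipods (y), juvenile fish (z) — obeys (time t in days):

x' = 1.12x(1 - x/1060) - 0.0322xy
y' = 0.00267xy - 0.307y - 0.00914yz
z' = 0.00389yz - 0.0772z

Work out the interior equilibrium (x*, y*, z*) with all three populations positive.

x* ≈ 455, y* ≈ 19.8, z* ≈ 99.4

From dz/dt = 0: 0.00389y* = 0.0772, so y* = 19.8.
From dx/dt = 0: 1.12(1 - x*/1060) = 0.0322·19.8, giving x* = 1060·(1 - 0.571) = 455.
From dy/dt = 0: 0.00267·455 - 0.307 = 0.00914z*, so z* = 0.908/0.00914 = 99.4.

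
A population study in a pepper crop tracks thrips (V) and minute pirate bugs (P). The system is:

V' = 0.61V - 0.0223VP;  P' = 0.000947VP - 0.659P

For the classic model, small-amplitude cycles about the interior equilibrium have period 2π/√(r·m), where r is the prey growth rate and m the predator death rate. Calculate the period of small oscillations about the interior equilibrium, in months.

T ≈ 9.91 months

Here r = 0.61 and m = 0.659, so r·m = 0.402.
ω = √0.402 = 0.634 per month, hence T = 2π/ω ≈ 9.91 months.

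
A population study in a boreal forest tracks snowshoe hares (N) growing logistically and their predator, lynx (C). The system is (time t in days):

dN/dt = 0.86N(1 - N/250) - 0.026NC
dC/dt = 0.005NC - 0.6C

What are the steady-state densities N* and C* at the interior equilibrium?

N* ≈ 120, C* ≈ 17.2

From dC/dt = 0 with C > 0: 0.005N* = 0.6, so N* = 120.
Substitute into dN/dt = 0: 0.86(1 - 120/250) = 0.026C*.
The bracket is 0.52, giving C* = 0.447/0.026 = 17.2.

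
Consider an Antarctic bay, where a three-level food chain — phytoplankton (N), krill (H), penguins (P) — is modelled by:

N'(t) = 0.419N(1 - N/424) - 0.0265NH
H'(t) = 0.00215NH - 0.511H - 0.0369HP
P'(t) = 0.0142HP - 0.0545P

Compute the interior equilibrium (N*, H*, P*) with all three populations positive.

From dP/dt = 0: 0.0142H* = 0.0545, so H* = 3.84.
From dN/dt = 0: 0.419(1 - N*/424) = 0.0265·3.84, giving N* = 424·(1 - 0.243) = 321.
From dH/dt = 0: 0.00215·321 - 0.511 = 0.0369P*, so P* = 0.179/0.0369 = 4.86.

N* ≈ 321, H* ≈ 3.84, P* ≈ 4.86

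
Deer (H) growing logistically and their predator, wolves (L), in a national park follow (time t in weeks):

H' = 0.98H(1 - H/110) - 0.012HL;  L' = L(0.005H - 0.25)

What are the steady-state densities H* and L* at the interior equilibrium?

H* ≈ 50, L* ≈ 44.5

From dL/dt = 0 with L > 0: 0.005H* = 0.25, so H* = 50.
Substitute into dH/dt = 0: 0.98(1 - 50/110) = 0.012L*.
The bracket is 0.545, giving L* = 0.535/0.012 = 44.5.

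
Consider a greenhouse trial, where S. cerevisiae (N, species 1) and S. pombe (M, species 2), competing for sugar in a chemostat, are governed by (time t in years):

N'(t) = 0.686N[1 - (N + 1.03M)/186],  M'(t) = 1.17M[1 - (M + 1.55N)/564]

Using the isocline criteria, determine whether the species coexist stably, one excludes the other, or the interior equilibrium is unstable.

Compare the nullcline intercepts: K1/α12 = 186/1.03 = 181 < K2 = 564; K2/α21 = 564/1.55 = 364 > K1 = 186.
Since the inequalities point opposite ways, species 2 can invade but species 1 cannot.

species 2 excludes species 1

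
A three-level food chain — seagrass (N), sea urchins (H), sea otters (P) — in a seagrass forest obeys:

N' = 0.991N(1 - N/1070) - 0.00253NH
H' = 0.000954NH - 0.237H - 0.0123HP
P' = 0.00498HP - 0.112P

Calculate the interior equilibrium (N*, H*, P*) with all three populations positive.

N* ≈ 1010, H* ≈ 22.5, P* ≈ 59

From dP/dt = 0: 0.00498H* = 0.112, so H* = 22.5.
From dN/dt = 0: 0.991(1 - N*/1070) = 0.00253·22.5, giving N* = 1070·(1 - 0.0574) = 1010.
From dH/dt = 0: 0.000954·1010 - 0.237 = 0.0123P*, so P* = 0.725/0.0123 = 59.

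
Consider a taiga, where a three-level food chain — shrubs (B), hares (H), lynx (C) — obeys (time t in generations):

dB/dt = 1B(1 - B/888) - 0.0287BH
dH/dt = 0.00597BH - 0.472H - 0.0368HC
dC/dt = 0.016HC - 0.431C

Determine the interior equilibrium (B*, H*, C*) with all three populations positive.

From dC/dt = 0: 0.016H* = 0.431, so H* = 26.9.
From dB/dt = 0: 1(1 - B*/888) = 0.0287·26.9, giving B* = 888·(1 - 0.773) = 201.
From dH/dt = 0: 0.00597·201 - 0.472 = 0.0368C*, so C* = 0.731/0.0368 = 19.9.

B* ≈ 201, H* ≈ 26.9, C* ≈ 19.9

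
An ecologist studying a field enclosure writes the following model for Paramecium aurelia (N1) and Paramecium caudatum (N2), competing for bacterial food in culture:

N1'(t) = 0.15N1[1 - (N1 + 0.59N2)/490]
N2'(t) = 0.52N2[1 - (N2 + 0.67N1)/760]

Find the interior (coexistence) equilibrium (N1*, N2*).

N1* ≈ 68.8, N2* ≈ 714

Setting both brackets to zero gives the nullclines N1 + 0.59N2 = 490 and 0.67N1 + N2 = 760.
Substituting N2 = 760 - 0.67N1 into the first: N1(1 - 0.59·0.67) = 490 - 0.59·760.
So N1* = 41.6/0.605 = 68.8, and then N2* = 760 - 0.67·68.8 = 714.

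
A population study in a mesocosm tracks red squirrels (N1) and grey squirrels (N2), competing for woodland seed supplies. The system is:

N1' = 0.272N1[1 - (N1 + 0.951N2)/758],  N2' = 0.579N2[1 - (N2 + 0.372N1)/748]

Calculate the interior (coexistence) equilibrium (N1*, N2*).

N1* ≈ 72.2, N2* ≈ 721

Setting both brackets to zero gives the nullclines N1 + 0.951N2 = 758 and 0.372N1 + N2 = 748.
Substituting N2 = 748 - 0.372N1 into the first: N1(1 - 0.951·0.372) = 758 - 0.951·748.
So N1* = 46.7/0.646 = 72.2, and then N2* = 748 - 0.372·72.2 = 721.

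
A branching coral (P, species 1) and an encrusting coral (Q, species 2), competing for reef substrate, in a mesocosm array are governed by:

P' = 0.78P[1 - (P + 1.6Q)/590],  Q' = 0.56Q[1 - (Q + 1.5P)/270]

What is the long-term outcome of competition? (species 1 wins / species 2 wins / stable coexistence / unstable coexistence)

species 1 excludes species 2

Compare the nullcline intercepts: K1/α12 = 590/1.6 = 369 > K2 = 270; K2/α21 = 270/1.5 = 180 < K1 = 590.
Since the inequalities point opposite ways, species 1 can invade but species 2 cannot.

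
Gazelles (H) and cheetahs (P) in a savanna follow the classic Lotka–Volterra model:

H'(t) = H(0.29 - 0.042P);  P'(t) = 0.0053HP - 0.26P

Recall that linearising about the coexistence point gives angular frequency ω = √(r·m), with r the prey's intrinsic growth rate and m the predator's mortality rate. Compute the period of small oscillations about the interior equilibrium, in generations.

T ≈ 22.9 generations

Here r = 0.29 and m = 0.26, so r·m = 0.0754.
ω = √0.0754 = 0.275 per generation, hence T = 2π/ω ≈ 22.9 generations.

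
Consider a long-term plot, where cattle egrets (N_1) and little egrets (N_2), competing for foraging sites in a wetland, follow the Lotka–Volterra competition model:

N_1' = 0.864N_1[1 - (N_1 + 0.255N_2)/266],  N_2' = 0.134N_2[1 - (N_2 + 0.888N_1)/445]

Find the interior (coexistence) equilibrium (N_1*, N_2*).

Setting both brackets to zero gives the nullclines N_1 + 0.255N_2 = 266 and 0.888N_1 + N_2 = 445.
Substituting N_2 = 445 - 0.888N_1 into the first: N_1(1 - 0.255·0.888) = 266 - 0.255·445.
So N_1* = 153/0.774 = 197, and then N_2* = 445 - 0.888·197 = 270.

N_1* ≈ 197, N_2* ≈ 270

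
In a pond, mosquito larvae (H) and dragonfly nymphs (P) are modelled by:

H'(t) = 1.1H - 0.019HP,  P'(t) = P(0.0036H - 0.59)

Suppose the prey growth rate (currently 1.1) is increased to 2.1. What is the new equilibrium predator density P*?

At the interior fixed point, setting dH/dt = 0 with H > 0 fixes P* = (prey growth rate)/(HP coefficient) — independent of the other coefficients.
With the change, P* = 2.1/0.019 = 111; it rises from 57.9.

P* ≈ 111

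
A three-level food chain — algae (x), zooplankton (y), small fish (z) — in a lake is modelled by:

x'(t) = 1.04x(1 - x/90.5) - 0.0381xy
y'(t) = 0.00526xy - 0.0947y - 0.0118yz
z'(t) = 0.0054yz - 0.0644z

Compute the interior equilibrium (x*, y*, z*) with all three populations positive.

x* ≈ 51, y* ≈ 11.9, z* ≈ 14.7

From dz/dt = 0: 0.0054y* = 0.0644, so y* = 11.9.
From dx/dt = 0: 1.04(1 - x*/90.5) = 0.0381·11.9, giving x* = 90.5·(1 - 0.437) = 51.
From dy/dt = 0: 0.00526·51 - 0.0947 = 0.0118z*, so z* = 0.173/0.0118 = 14.7.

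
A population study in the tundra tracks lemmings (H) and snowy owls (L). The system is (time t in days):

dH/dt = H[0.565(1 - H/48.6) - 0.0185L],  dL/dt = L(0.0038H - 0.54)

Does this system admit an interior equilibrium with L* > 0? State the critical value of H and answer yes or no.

The predator equation gives dL/dt > 0 only when H > 0.54/0.0038 = 142.
Without the predator, H → K = 48.6. Since 48.6 < 142, the predator cannot invade.

Threshold H = 142; K < 142, so no, the predator goes extinct.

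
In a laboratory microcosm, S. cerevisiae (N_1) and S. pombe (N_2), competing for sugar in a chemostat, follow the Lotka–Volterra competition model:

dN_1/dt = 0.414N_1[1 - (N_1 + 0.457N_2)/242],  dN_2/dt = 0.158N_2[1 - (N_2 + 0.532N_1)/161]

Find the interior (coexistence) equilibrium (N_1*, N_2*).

N_1* ≈ 223, N_2* ≈ 42.6

Setting both brackets to zero gives the nullclines N_1 + 0.457N_2 = 242 and 0.532N_1 + N_2 = 161.
Substituting N_2 = 161 - 0.532N_1 into the first: N_1(1 - 0.457·0.532) = 242 - 0.457·161.
So N_1* = 168/0.757 = 223, and then N_2* = 161 - 0.532·223 = 42.6.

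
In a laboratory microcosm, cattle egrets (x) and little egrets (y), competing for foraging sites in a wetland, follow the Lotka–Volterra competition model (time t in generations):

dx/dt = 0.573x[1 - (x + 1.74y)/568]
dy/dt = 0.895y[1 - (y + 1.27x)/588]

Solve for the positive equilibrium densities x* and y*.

Setting both brackets to zero gives the nullclines x + 1.74y = 568 and 1.27x + y = 588.
Substituting y = 588 - 1.27x into the first: x(1 - 1.74·1.27) = 568 - 1.74·588.
So x* = -455/-1.21 = 376, and then y* = 588 - 1.27·376 = 110.

x* ≈ 376, y* ≈ 110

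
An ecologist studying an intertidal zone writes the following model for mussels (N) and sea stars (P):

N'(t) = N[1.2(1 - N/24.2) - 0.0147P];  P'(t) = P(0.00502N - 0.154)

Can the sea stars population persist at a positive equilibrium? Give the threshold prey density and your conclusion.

The predator equation gives dP/dt > 0 only when N > 0.154/0.00502 = 30.7.
Without the predator, N → K = 24.2. Since 24.2 < 30.7, the predator cannot invade.

Threshold N = 30.7; K < 30.7, so no, the predator goes extinct.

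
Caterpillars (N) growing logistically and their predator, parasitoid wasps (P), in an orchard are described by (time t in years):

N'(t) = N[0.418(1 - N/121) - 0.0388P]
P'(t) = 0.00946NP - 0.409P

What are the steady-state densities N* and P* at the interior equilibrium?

From dP/dt = 0 with P > 0: 0.00946N* = 0.409, so N* = 43.2.
Substitute into dN/dt = 0: 0.418(1 - 43.2/121) = 0.0388P*.
The bracket is 0.643, giving P* = 0.269/0.0388 = 6.92.

N* ≈ 43.2, P* ≈ 6.92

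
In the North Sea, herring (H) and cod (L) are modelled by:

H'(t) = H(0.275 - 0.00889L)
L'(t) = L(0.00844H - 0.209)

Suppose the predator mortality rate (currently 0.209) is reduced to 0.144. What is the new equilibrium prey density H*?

H* ≈ 17.1

At the interior fixed point, setting dL/dt = 0 with L > 0 fixes H* = (predator death rate)/(HL coefficient) — independent of the other coefficients.
With the change, H* = 0.144/0.00844 = 17.1; it falls from 24.8.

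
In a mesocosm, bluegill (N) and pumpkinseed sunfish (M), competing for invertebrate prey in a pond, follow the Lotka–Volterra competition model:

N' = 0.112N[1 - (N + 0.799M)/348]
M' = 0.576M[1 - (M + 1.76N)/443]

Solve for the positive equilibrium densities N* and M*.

Setting both brackets to zero gives the nullclines N + 0.799M = 348 and 1.76N + M = 443.
Substituting M = 443 - 1.76N into the first: N(1 - 0.799·1.76) = 348 - 0.799·443.
So N* = -5.96/-0.406 = 14.7, and then M* = 443 - 1.76·14.7 = 417.

N* ≈ 14.7, M* ≈ 417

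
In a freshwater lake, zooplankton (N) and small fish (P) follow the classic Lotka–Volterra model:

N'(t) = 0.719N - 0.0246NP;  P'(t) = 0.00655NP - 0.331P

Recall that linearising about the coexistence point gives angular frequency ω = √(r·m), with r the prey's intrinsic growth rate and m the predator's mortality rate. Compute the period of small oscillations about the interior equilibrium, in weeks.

T ≈ 12.9 weeks

Here r = 0.719 and m = 0.331, so r·m = 0.238.
ω = √0.238 = 0.488 per week, hence T = 2π/ω ≈ 12.9 weeks.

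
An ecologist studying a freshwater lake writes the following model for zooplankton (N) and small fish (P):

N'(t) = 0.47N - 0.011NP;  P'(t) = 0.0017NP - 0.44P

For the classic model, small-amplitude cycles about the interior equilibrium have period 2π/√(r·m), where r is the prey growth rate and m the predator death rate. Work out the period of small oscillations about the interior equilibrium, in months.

Here r = 0.47 and m = 0.44, so r·m = 0.207.
ω = √0.207 = 0.455 per month, hence T = 2π/ω ≈ 13.8 months.

T ≈ 13.8 months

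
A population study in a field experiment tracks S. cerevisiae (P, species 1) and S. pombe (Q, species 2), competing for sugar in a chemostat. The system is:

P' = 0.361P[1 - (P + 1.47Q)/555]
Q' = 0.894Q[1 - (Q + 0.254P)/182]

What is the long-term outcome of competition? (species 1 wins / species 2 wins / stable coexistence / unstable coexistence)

Compare the nullcline intercepts: K1/α12 = 555/1.47 = 378 > K2 = 182; K2/α21 = 182/0.254 = 717 > K1 = 555.
Since both inequalities hold, each species can invade when rare, so the interior equilibrium is stable.

stable coexistence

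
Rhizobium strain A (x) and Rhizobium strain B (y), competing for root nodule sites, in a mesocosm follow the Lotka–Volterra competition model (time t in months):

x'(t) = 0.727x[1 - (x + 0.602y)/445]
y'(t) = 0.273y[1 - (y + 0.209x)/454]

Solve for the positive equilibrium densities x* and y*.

Setting both brackets to zero gives the nullclines x + 0.602y = 445 and 0.209x + y = 454.
Substituting y = 454 - 0.209x into the first: x(1 - 0.602·0.209) = 445 - 0.602·454.
So x* = 172/0.874 = 196, and then y* = 454 - 0.209·196 = 413.

x* ≈ 196, y* ≈ 413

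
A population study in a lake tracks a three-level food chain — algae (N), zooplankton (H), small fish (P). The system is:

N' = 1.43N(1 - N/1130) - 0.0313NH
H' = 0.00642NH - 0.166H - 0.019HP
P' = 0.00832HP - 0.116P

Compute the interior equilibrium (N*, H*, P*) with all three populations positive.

From dP/dt = 0: 0.00832H* = 0.116, so H* = 13.9.
From dN/dt = 0: 1.43(1 - N*/1130) = 0.0313·13.9, giving N* = 1130·(1 - 0.305) = 785.
From dH/dt = 0: 0.00642·785 - 0.166 = 0.019P*, so P* = 4.87/0.019 = 257.

N* ≈ 785, H* ≈ 13.9, P* ≈ 257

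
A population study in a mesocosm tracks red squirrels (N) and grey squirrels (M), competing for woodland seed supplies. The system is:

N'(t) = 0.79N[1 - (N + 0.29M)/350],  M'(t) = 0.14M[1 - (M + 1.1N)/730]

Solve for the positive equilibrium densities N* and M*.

Setting both brackets to zero gives the nullclines N + 0.29M = 350 and 1.1N + M = 730.
Substituting M = 730 - 1.1N into the first: N(1 - 0.29·1.1) = 350 - 0.29·730.
So N* = 138/0.681 = 203, and then M* = 730 - 1.1·203 = 507.

N* ≈ 203, M* ≈ 507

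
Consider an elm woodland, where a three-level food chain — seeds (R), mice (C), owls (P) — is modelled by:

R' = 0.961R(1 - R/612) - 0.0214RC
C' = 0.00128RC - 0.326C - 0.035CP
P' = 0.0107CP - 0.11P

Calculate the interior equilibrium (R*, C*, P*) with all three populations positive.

From dP/dt = 0: 0.0107C* = 0.11, so C* = 10.3.
From dR/dt = 0: 0.961(1 - R*/612) = 0.0214·10.3, giving R* = 612·(1 - 0.229) = 472.
From dC/dt = 0: 0.00128·472 - 0.326 = 0.035P*, so P* = 0.278/0.035 = 7.94.

R* ≈ 472, C* ≈ 10.3, P* ≈ 7.94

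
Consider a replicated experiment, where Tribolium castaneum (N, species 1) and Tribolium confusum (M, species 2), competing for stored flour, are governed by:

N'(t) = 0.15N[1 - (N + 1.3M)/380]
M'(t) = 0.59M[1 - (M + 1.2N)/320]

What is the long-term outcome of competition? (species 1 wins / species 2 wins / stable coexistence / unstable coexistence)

Compare the nullcline intercepts: K1/α12 = 380/1.3 = 292 < K2 = 320; K2/α21 = 320/1.2 = 267 < K1 = 380.
Since both are reversed, neither can invade when rare; the interior point is a saddle.

unstable coexistence (outcome depends on initial conditions)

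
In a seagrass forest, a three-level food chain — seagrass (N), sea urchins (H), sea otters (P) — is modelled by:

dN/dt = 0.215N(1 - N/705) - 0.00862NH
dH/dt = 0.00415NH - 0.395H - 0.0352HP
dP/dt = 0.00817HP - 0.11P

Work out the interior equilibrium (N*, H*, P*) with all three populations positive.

From dP/dt = 0: 0.00817H* = 0.11, so H* = 13.5.
From dN/dt = 0: 0.215(1 - N*/705) = 0.00862·13.5, giving N* = 705·(1 - 0.54) = 324.
From dH/dt = 0: 0.00415·324 - 0.395 = 0.0352P*, so P* = 0.951/0.0352 = 27.

N* ≈ 324, H* ≈ 13.5, P* ≈ 27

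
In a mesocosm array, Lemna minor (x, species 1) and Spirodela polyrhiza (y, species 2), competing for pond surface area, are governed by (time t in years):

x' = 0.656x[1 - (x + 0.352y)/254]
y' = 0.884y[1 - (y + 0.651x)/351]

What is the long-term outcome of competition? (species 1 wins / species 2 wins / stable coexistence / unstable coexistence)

stable coexistence

Compare the nullcline intercepts: K1/α12 = 254/0.352 = 722 > K2 = 351; K2/α21 = 351/0.651 = 539 > K1 = 254.
Since both inequalities hold, each species can invade when rare, so the interior equilibrium is stable.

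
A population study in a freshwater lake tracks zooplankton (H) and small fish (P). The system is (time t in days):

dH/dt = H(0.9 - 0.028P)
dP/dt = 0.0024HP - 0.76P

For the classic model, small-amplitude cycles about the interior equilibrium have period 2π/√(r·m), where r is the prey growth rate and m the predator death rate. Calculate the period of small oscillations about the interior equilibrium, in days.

Here r = 0.9 and m = 0.76, so r·m = 0.684.
ω = √0.684 = 0.827 per day, hence T = 2π/ω ≈ 7.6 days.

T ≈ 7.6 days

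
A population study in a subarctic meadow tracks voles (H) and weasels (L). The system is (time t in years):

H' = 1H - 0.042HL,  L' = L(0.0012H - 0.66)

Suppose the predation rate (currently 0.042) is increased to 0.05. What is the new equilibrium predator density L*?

L* ≈ 20

At the interior fixed point, setting dH/dt = 0 with H > 0 fixes L* = (prey growth rate)/(HL coefficient) — independent of the other coefficients.
With the change, L* = 1/0.05 = 20; it falls from 23.8.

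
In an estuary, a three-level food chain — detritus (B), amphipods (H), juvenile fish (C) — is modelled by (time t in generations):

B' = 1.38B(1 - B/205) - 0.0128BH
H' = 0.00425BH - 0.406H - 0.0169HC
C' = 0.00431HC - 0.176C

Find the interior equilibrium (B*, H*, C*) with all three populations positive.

From dC/dt = 0: 0.00431H* = 0.176, so H* = 40.8.
From dB/dt = 0: 1.38(1 - B*/205) = 0.0128·40.8, giving B* = 205·(1 - 0.379) = 127.
From dH/dt = 0: 0.00425·127 - 0.406 = 0.0169C*, so C* = 0.135/0.0169 = 8.

B* ≈ 127, H* ≈ 40.8, C* ≈ 8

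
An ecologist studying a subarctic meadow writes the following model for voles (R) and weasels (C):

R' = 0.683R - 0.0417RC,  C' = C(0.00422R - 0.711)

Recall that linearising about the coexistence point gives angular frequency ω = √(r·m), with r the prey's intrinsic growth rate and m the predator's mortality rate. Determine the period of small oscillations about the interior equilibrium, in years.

Here r = 0.683 and m = 0.711, so r·m = 0.486.
ω = √0.486 = 0.697 per year, hence T = 2π/ω ≈ 9.02 years.

T ≈ 9.02 years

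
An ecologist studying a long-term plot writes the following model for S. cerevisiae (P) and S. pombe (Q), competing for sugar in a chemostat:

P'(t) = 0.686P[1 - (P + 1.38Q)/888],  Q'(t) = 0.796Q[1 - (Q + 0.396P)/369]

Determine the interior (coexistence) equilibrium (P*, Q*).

Setting both brackets to zero gives the nullclines P + 1.38Q = 888 and 0.396P + Q = 369.
Substituting Q = 369 - 0.396P into the first: P(1 - 1.38·0.396) = 888 - 1.38·369.
So P* = 379/0.454 = 835, and then Q* = 369 - 0.396·835 = 38.3.

P* ≈ 835, Q* ≈ 38.3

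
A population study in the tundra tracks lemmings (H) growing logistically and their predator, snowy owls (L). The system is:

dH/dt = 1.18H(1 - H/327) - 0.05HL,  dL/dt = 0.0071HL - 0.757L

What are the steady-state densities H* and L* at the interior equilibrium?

H* ≈ 107, L* ≈ 15.9

From dL/dt = 0 with L > 0: 0.0071H* = 0.757, so H* = 107.
Substitute into dH/dt = 0: 1.18(1 - 107/327) = 0.05L*.
The bracket is 0.674, giving L* = 0.795/0.05 = 15.9.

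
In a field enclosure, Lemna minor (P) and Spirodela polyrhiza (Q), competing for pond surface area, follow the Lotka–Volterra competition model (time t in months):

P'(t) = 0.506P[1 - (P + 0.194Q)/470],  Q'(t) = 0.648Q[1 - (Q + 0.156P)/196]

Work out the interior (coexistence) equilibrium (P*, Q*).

Setting both brackets to zero gives the nullclines P + 0.194Q = 470 and 0.156P + Q = 196.
Substituting Q = 196 - 0.156P into the first: P(1 - 0.194·0.156) = 470 - 0.194·196.
So P* = 432/0.97 = 445, and then Q* = 196 - 0.156·445 = 127.

P* ≈ 445, Q* ≈ 127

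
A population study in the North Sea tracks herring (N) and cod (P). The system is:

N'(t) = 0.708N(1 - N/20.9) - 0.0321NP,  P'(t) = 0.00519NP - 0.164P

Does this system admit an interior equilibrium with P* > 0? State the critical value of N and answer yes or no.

The predator equation gives dP/dt > 0 only when N > 0.164/0.00519 = 31.6.
Without the predator, N → K = 20.9. Since 20.9 < 31.6, the predator cannot invade.

Threshold N = 31.6; K < 31.6, so no, the predator goes extinct.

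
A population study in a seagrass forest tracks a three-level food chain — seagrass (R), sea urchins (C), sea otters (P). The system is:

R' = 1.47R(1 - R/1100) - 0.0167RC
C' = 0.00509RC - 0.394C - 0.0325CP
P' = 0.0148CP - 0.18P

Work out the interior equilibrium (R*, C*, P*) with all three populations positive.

From dP/dt = 0: 0.0148C* = 0.18, so C* = 12.2.
From dR/dt = 0: 1.47(1 - R*/1100) = 0.0167·12.2, giving R* = 1100·(1 - 0.138) = 948.
From dC/dt = 0: 0.00509·948 - 0.394 = 0.0325P*, so P* = 4.43/0.0325 = 136.

R* ≈ 948, C* ≈ 12.2, P* ≈ 136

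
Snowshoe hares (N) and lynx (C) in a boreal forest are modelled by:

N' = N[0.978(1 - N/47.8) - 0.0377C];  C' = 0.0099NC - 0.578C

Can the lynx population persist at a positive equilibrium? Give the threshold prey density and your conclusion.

Threshold N = 58.4; K < 58.4, so no, the predator goes extinct.

The predator equation gives dC/dt > 0 only when N > 0.578/0.0099 = 58.4.
Without the predator, N → K = 47.8. Since 47.8 < 58.4, the predator cannot invade.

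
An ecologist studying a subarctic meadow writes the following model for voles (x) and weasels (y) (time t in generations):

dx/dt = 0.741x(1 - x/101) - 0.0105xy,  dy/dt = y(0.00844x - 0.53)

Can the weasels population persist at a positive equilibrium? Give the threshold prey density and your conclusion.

Threshold x = 62.8; K > 62.8, so yes, the predator persists.

The predator equation gives dy/dt > 0 only when x > 0.53/0.00844 = 62.8.
Without the predator, x → K = 101. Since 101 > 62.8, the predator can invade and persist.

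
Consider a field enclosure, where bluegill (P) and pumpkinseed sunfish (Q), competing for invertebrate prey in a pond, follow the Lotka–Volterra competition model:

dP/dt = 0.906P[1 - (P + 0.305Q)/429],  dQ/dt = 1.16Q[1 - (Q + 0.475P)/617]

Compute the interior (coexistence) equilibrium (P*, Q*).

Setting both brackets to zero gives the nullclines P + 0.305Q = 429 and 0.475P + Q = 617.
Substituting Q = 617 - 0.475P into the first: P(1 - 0.305·0.475) = 429 - 0.305·617.
So P* = 241/0.855 = 282, and then Q* = 617 - 0.475·282 = 483.

P* ≈ 282, Q* ≈ 483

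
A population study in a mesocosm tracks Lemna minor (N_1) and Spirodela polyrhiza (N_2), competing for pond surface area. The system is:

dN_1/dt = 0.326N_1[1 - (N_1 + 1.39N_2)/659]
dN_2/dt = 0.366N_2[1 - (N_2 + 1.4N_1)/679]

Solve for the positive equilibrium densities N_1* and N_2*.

N_1* ≈ 301, N_2* ≈ 258

Setting both brackets to zero gives the nullclines N_1 + 1.39N_2 = 659 and 1.4N_1 + N_2 = 679.
Substituting N_2 = 679 - 1.4N_1 into the first: N_1(1 - 1.39·1.4) = 659 - 1.39·679.
So N_1* = -285/-0.946 = 301, and then N_2* = 679 - 1.4·301 = 258.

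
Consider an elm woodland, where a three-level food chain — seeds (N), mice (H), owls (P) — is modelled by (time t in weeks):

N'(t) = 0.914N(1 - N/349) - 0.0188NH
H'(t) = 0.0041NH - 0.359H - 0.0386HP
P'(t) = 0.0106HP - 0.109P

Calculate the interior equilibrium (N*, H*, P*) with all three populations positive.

N* ≈ 275, H* ≈ 10.3, P* ≈ 19.9

From dP/dt = 0: 0.0106H* = 0.109, so H* = 10.3.
From dN/dt = 0: 0.914(1 - N*/349) = 0.0188·10.3, giving N* = 349·(1 - 0.212) = 275.
From dH/dt = 0: 0.0041·275 - 0.359 = 0.0386P*, so P* = 0.769/0.0386 = 19.9.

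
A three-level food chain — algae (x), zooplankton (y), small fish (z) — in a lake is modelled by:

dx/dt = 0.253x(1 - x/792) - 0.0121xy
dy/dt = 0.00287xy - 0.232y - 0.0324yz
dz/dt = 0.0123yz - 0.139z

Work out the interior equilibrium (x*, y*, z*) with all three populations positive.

From dz/dt = 0: 0.0123y* = 0.139, so y* = 11.3.
From dx/dt = 0: 0.253(1 - x*/792) = 0.0121·11.3, giving x* = 792·(1 - 0.54) = 364.
From dy/dt = 0: 0.00287·364 - 0.232 = 0.0324z*, so z* = 0.813/0.0324 = 25.1.

x* ≈ 364, y* ≈ 11.3, z* ≈ 25.1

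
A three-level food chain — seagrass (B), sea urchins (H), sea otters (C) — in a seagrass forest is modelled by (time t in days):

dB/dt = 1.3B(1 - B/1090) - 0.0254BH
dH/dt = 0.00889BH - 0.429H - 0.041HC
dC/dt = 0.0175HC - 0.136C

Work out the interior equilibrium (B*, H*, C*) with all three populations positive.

From dC/dt = 0: 0.0175H* = 0.136, so H* = 7.77.
From dB/dt = 0: 1.3(1 - B*/1090) = 0.0254·7.77, giving B* = 1090·(1 - 0.152) = 924.
From dH/dt = 0: 0.00889·924 - 0.429 = 0.041C*, so C* = 7.79/0.041 = 190.

B* ≈ 924, H* ≈ 7.77, C* ≈ 190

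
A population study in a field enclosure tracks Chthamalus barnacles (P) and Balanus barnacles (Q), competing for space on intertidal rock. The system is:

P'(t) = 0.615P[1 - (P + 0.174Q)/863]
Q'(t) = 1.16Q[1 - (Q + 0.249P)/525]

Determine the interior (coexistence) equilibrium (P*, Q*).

P* ≈ 807, Q* ≈ 324

Setting both brackets to zero gives the nullclines P + 0.174Q = 863 and 0.249P + Q = 525.
Substituting Q = 525 - 0.249P into the first: P(1 - 0.174·0.249) = 863 - 0.174·525.
So P* = 772/0.957 = 807, and then Q* = 525 - 0.249·807 = 324.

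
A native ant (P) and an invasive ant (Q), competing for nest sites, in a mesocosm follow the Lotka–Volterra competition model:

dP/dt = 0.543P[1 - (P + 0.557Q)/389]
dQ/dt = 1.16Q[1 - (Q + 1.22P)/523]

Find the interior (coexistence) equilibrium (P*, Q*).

P* ≈ 305, Q* ≈ 151

Setting both brackets to zero gives the nullclines P + 0.557Q = 389 and 1.22P + Q = 523.
Substituting Q = 523 - 1.22P into the first: P(1 - 0.557·1.22) = 389 - 0.557·523.
So P* = 97.7/0.32 = 305, and then Q* = 523 - 1.22·305 = 151.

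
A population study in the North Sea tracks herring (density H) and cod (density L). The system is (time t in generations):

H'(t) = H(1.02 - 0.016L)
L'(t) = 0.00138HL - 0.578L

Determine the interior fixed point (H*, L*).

Set dL/dt = 0 with L > 0: 0.00138H - 0.578 = 0, so H* = 0.578/0.00138 = 419.
Set dH/dt = 0 with H > 0: 1.02 - 0.016L = 0, so L* = 1.02/0.016 = 63.8.

H* ≈ 419, L* ≈ 63.8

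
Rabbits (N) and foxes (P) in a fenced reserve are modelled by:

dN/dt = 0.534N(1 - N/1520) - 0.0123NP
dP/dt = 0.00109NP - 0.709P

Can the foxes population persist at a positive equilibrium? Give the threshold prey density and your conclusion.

The predator equation gives dP/dt > 0 only when N > 0.709/0.00109 = 650.
Without the predator, N → K = 1520. Since 1520 > 650, the predator can invade and persist.

Threshold N = 650; K > 650, so yes, the predator persists.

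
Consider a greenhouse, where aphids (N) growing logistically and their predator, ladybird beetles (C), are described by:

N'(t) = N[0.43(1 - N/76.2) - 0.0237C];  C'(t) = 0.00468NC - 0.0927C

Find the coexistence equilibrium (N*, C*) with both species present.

N* ≈ 19.8, C* ≈ 13.4

From dC/dt = 0 with C > 0: 0.00468N* = 0.0927, so N* = 19.8.
Substitute into dN/dt = 0: 0.43(1 - 19.8/76.2) = 0.0237C*.
The bracket is 0.74, giving C* = 0.318/0.0237 = 13.4.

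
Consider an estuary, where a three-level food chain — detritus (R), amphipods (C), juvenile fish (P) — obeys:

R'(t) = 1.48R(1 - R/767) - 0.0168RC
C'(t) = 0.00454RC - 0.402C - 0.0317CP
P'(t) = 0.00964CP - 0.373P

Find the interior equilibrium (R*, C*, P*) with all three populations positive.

From dP/dt = 0: 0.00964C* = 0.373, so C* = 38.7.
From dR/dt = 0: 1.48(1 - R*/767) = 0.0168·38.7, giving R* = 767·(1 - 0.439) = 430.
From dC/dt = 0: 0.00454·430 - 0.402 = 0.0317P*, so P* = 1.55/0.0317 = 48.9.

R* ≈ 430, C* ≈ 38.7, P* ≈ 48.9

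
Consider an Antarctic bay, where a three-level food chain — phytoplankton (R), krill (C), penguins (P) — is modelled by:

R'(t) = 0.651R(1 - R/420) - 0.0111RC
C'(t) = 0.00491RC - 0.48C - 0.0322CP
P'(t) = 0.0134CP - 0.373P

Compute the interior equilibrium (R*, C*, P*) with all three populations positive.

R* ≈ 221, C* ≈ 27.8, P* ≈ 18.7

From dP/dt = 0: 0.0134C* = 0.373, so C* = 27.8.
From dR/dt = 0: 0.651(1 - R*/420) = 0.0111·27.8, giving R* = 420·(1 - 0.475) = 221.
From dC/dt = 0: 0.00491·221 - 0.48 = 0.0322P*, so P* = 0.603/0.0322 = 18.7.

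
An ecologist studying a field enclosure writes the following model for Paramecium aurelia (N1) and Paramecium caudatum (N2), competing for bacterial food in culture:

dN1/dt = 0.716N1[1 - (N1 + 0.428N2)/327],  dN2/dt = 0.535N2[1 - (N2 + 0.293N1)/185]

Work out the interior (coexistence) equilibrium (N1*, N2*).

N1* ≈ 283, N2* ≈ 102

Setting both brackets to zero gives the nullclines N1 + 0.428N2 = 327 and 0.293N1 + N2 = 185.
Substituting N2 = 185 - 0.293N1 into the first: N1(1 - 0.428·0.293) = 327 - 0.428·185.
So N1* = 248/0.875 = 283, and then N2* = 185 - 0.293·283 = 102.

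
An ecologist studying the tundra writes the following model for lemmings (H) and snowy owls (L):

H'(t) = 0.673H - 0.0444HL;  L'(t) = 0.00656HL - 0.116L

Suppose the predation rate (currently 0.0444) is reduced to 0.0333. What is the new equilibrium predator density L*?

L* ≈ 20.2

At the interior fixed point, setting dH/dt = 0 with H > 0 fixes L* = (prey growth rate)/(HL coefficient) — independent of the other coefficients.
With the change, L* = 0.673/0.0333 = 20.2; it rises from 15.2.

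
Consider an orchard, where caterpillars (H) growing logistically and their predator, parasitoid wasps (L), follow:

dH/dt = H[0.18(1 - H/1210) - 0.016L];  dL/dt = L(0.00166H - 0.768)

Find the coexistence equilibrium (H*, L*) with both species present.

From dL/dt = 0 with L > 0: 0.00166H* = 0.768, so H* = 463.
Substitute into dH/dt = 0: 0.18(1 - 463/1210) = 0.016L*.
The bracket is 0.618, giving L* = 0.111/0.016 = 6.95.

H* ≈ 463, L* ≈ 6.95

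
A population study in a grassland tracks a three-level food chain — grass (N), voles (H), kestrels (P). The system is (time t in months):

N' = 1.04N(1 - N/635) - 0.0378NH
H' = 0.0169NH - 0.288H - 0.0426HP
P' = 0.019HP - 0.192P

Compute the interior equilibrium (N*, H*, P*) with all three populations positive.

N* ≈ 402, H* ≈ 10.1, P* ≈ 153

From dP/dt = 0: 0.019H* = 0.192, so H* = 10.1.
From dN/dt = 0: 1.04(1 - N*/635) = 0.0378·10.1, giving N* = 635·(1 - 0.367) = 402.
From dH/dt = 0: 0.0169·402 - 0.288 = 0.0426P*, so P* = 6.5/0.0426 = 153.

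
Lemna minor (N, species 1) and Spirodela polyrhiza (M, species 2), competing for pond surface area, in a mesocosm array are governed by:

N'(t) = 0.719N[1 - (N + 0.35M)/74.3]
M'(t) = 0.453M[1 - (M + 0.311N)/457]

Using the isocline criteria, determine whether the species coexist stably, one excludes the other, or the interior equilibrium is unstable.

Compare the nullcline intercepts: K1/α12 = 74.3/0.35 = 212 < K2 = 457; K2/α21 = 457/0.311 = 1470 > K1 = 74.3.
Since the inequalities point opposite ways, species 2 can invade but species 1 cannot.

species 2 excludes species 1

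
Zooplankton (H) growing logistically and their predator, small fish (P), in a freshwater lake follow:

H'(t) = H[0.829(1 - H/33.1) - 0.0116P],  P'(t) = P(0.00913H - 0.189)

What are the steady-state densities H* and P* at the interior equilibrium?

H* ≈ 20.7, P* ≈ 26.8

From dP/dt = 0 with P > 0: 0.00913H* = 0.189, so H* = 20.7.
Substitute into dH/dt = 0: 0.829(1 - 20.7/33.1) = 0.0116P*.
The bracket is 0.375, giving P* = 0.311/0.0116 = 26.8.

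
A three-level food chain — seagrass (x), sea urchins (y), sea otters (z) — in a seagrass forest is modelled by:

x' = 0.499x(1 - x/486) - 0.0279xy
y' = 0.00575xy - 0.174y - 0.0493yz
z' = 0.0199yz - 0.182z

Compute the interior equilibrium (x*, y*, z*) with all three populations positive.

x* ≈ 237, y* ≈ 9.15, z* ≈ 24.2

From dz/dt = 0: 0.0199y* = 0.182, so y* = 9.15.
From dx/dt = 0: 0.499(1 - x*/486) = 0.0279·9.15, giving x* = 486·(1 - 0.511) = 237.
From dy/dt = 0: 0.00575·237 - 0.174 = 0.0493z*, so z* = 1.19/0.0493 = 24.2.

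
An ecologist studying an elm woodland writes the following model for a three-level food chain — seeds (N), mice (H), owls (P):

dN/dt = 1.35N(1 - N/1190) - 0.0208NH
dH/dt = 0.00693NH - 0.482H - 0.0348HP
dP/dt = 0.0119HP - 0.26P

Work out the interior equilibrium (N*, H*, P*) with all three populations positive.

From dP/dt = 0: 0.0119H* = 0.26, so H* = 21.8.
From dN/dt = 0: 1.35(1 - N*/1190) = 0.0208·21.8, giving N* = 1190·(1 - 0.337) = 789.
From dH/dt = 0: 0.00693·789 - 0.482 = 0.0348P*, so P* = 4.99/0.0348 = 143.

N* ≈ 789, H* ≈ 21.8, P* ≈ 143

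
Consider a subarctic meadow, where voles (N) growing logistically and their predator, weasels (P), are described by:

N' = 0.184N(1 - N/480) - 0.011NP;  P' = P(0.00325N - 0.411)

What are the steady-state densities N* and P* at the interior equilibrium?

From dP/dt = 0 with P > 0: 0.00325N* = 0.411, so N* = 126.
Substitute into dN/dt = 0: 0.184(1 - 126/480) = 0.011P*.
The bracket is 0.737, giving P* = 0.136/0.011 = 12.3.

N* ≈ 126, P* ≈ 12.3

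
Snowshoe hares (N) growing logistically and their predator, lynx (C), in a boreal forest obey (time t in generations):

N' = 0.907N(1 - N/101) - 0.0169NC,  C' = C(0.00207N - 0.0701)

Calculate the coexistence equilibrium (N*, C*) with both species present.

From dC/dt = 0 with C > 0: 0.00207N* = 0.0701, so N* = 33.9.
Substitute into dN/dt = 0: 0.907(1 - 33.9/101) = 0.0169C*.
The bracket is 0.665, giving C* = 0.603/0.0169 = 35.7.

N* ≈ 33.9, C* ≈ 35.7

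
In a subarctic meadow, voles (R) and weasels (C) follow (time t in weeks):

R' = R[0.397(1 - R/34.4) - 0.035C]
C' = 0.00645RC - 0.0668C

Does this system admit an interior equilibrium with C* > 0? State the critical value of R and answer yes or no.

The predator equation gives dC/dt > 0 only when R > 0.0668/0.00645 = 10.4.
Without the predator, R → K = 34.4. Since 34.4 > 10.4, the predator can invade and persist.

Threshold R = 10.4; K > 10.4, so yes, the predator persists.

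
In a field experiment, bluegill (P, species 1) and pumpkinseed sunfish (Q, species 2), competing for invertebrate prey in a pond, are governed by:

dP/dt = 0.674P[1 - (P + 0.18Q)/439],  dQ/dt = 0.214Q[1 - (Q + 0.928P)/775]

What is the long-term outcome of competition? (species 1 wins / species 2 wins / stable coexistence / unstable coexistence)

stable coexistence

Compare the nullcline intercepts: K1/α12 = 439/0.18 = 2440 > K2 = 775; K2/α21 = 775/0.928 = 835 > K1 = 439.
Since both inequalities hold, each species can invade when rare, so the interior equilibrium is stable.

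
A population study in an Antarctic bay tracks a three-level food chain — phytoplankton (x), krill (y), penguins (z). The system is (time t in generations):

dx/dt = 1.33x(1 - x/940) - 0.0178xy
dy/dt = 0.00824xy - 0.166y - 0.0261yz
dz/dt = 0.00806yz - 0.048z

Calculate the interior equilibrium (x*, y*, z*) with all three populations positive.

From dz/dt = 0: 0.00806y* = 0.048, so y* = 5.96.
From dx/dt = 0: 1.33(1 - x*/940) = 0.0178·5.96, giving x* = 940·(1 - 0.0797) = 865.
From dy/dt = 0: 0.00824·865 - 0.166 = 0.0261z*, so z* = 6.96/0.0261 = 267.

x* ≈ 865, y* ≈ 5.96, z* ≈ 267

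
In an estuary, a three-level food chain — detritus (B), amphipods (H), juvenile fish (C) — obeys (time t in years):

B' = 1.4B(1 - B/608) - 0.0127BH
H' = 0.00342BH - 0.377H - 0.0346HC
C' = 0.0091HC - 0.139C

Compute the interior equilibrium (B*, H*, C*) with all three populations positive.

B* ≈ 524, H* ≈ 15.3, C* ≈ 40.9

From dC/dt = 0: 0.0091H* = 0.139, so H* = 15.3.
From dB/dt = 0: 1.4(1 - B*/608) = 0.0127·15.3, giving B* = 608·(1 - 0.139) = 524.
From dH/dt = 0: 0.00342·524 - 0.377 = 0.0346C*, so C* = 1.41/0.0346 = 40.9.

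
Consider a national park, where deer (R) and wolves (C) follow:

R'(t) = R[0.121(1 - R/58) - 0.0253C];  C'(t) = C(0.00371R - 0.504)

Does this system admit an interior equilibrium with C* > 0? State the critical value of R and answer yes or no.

The predator equation gives dC/dt > 0 only when R > 0.504/0.00371 = 136.
Without the predator, R → K = 58. Since 58 < 136, the predator cannot invade.

Threshold R = 136; K < 136, so no, the predator goes extinct.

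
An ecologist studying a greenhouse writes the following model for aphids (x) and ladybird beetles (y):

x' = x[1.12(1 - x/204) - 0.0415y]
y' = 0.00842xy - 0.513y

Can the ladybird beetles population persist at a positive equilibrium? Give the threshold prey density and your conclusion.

Threshold x = 60.9; K > 60.9, so yes, the predator persists.

The predator equation gives dy/dt > 0 only when x > 0.513/0.00842 = 60.9.
Without the predator, x → K = 204. Since 204 > 60.9, the predator can invade and persist.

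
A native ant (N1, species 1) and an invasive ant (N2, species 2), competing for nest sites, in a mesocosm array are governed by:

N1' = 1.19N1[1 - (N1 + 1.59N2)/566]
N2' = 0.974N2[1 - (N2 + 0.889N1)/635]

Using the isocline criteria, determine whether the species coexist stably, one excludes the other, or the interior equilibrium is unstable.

Compare the nullcline intercepts: K1/α12 = 566/1.59 = 356 < K2 = 635; K2/α21 = 635/0.889 = 714 > K1 = 566.
Since the inequalities point opposite ways, species 2 can invade but species 1 cannot.

species 2 excludes species 1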